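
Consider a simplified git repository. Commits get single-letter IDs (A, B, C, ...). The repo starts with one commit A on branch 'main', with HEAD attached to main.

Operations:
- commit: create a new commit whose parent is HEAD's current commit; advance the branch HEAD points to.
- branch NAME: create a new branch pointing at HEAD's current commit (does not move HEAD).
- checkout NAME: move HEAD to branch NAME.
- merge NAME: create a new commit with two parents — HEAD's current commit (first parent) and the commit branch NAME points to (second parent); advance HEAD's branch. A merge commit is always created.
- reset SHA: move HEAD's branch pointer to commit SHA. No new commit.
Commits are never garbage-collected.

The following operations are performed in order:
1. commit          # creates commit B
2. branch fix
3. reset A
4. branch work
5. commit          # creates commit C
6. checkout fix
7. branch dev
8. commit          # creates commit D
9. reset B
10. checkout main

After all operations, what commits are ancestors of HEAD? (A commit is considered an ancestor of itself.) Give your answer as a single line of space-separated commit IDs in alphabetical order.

After op 1 (commit): HEAD=main@B [main=B]
After op 2 (branch): HEAD=main@B [fix=B main=B]
After op 3 (reset): HEAD=main@A [fix=B main=A]
After op 4 (branch): HEAD=main@A [fix=B main=A work=A]
After op 5 (commit): HEAD=main@C [fix=B main=C work=A]
After op 6 (checkout): HEAD=fix@B [fix=B main=C work=A]
After op 7 (branch): HEAD=fix@B [dev=B fix=B main=C work=A]
After op 8 (commit): HEAD=fix@D [dev=B fix=D main=C work=A]
After op 9 (reset): HEAD=fix@B [dev=B fix=B main=C work=A]
After op 10 (checkout): HEAD=main@C [dev=B fix=B main=C work=A]

Answer: A C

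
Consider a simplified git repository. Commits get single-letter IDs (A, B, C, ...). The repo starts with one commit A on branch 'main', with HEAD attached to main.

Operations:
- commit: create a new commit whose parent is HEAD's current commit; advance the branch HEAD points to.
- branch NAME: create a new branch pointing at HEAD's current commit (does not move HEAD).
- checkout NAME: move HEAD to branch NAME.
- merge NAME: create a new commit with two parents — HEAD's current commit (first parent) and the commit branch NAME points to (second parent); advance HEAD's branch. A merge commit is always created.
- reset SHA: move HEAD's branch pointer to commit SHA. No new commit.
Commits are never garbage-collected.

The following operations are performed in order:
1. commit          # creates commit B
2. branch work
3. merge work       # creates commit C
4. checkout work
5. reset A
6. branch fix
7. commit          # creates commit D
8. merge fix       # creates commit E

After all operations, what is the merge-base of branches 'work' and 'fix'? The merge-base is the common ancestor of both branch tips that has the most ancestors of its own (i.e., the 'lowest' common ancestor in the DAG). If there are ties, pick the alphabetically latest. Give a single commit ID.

Answer: A

Derivation:
After op 1 (commit): HEAD=main@B [main=B]
After op 2 (branch): HEAD=main@B [main=B work=B]
After op 3 (merge): HEAD=main@C [main=C work=B]
After op 4 (checkout): HEAD=work@B [main=C work=B]
After op 5 (reset): HEAD=work@A [main=C work=A]
After op 6 (branch): HEAD=work@A [fix=A main=C work=A]
After op 7 (commit): HEAD=work@D [fix=A main=C work=D]
After op 8 (merge): HEAD=work@E [fix=A main=C work=E]
ancestors(work=E): ['A', 'D', 'E']
ancestors(fix=A): ['A']
common: ['A']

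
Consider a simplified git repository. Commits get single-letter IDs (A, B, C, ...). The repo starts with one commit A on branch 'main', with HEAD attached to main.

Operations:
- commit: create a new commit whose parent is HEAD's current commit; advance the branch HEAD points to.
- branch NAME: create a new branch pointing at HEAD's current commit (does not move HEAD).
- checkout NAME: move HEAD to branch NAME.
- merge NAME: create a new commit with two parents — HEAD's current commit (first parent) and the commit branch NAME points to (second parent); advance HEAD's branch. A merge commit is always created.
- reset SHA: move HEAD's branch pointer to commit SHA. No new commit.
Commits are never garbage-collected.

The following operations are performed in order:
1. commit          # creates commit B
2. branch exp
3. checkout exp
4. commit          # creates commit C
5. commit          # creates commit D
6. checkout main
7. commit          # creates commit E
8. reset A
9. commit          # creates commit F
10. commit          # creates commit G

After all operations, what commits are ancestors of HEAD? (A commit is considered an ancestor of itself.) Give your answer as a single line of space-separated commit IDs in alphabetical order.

After op 1 (commit): HEAD=main@B [main=B]
After op 2 (branch): HEAD=main@B [exp=B main=B]
After op 3 (checkout): HEAD=exp@B [exp=B main=B]
After op 4 (commit): HEAD=exp@C [exp=C main=B]
After op 5 (commit): HEAD=exp@D [exp=D main=B]
After op 6 (checkout): HEAD=main@B [exp=D main=B]
After op 7 (commit): HEAD=main@E [exp=D main=E]
After op 8 (reset): HEAD=main@A [exp=D main=A]
After op 9 (commit): HEAD=main@F [exp=D main=F]
After op 10 (commit): HEAD=main@G [exp=D main=G]

Answer: A F G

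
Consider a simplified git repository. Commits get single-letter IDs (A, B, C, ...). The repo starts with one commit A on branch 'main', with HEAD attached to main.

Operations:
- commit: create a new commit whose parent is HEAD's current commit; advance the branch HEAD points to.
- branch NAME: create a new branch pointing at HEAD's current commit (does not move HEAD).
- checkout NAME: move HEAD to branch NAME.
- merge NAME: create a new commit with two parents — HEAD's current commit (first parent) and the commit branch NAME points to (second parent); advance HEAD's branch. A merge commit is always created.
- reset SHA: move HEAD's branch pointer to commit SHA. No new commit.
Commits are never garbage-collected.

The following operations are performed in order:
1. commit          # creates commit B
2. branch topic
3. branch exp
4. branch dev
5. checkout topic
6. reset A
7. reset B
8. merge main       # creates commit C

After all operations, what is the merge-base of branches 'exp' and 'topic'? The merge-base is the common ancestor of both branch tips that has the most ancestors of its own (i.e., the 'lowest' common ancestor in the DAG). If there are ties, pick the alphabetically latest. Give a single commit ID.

Answer: B

Derivation:
After op 1 (commit): HEAD=main@B [main=B]
After op 2 (branch): HEAD=main@B [main=B topic=B]
After op 3 (branch): HEAD=main@B [exp=B main=B topic=B]
After op 4 (branch): HEAD=main@B [dev=B exp=B main=B topic=B]
After op 5 (checkout): HEAD=topic@B [dev=B exp=B main=B topic=B]
After op 6 (reset): HEAD=topic@A [dev=B exp=B main=B topic=A]
After op 7 (reset): HEAD=topic@B [dev=B exp=B main=B topic=B]
After op 8 (merge): HEAD=topic@C [dev=B exp=B main=B topic=C]
ancestors(exp=B): ['A', 'B']
ancestors(topic=C): ['A', 'B', 'C']
common: ['A', 'B']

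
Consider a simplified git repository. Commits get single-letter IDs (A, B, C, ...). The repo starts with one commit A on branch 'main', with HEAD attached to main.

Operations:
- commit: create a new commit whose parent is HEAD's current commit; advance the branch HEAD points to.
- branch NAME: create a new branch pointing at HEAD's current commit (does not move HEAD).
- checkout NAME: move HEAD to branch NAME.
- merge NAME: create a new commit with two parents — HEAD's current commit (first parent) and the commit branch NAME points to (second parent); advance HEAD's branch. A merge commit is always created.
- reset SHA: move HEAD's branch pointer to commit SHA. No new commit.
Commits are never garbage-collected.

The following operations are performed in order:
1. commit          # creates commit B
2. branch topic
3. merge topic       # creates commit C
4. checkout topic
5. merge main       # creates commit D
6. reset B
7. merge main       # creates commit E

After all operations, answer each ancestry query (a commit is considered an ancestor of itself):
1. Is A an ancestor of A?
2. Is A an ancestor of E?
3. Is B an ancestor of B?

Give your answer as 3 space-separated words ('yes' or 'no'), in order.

Answer: yes yes yes

Derivation:
After op 1 (commit): HEAD=main@B [main=B]
After op 2 (branch): HEAD=main@B [main=B topic=B]
After op 3 (merge): HEAD=main@C [main=C topic=B]
After op 4 (checkout): HEAD=topic@B [main=C topic=B]
After op 5 (merge): HEAD=topic@D [main=C topic=D]
After op 6 (reset): HEAD=topic@B [main=C topic=B]
After op 7 (merge): HEAD=topic@E [main=C topic=E]
ancestors(A) = {A}; A in? yes
ancestors(E) = {A,B,C,E}; A in? yes
ancestors(B) = {A,B}; B in? yes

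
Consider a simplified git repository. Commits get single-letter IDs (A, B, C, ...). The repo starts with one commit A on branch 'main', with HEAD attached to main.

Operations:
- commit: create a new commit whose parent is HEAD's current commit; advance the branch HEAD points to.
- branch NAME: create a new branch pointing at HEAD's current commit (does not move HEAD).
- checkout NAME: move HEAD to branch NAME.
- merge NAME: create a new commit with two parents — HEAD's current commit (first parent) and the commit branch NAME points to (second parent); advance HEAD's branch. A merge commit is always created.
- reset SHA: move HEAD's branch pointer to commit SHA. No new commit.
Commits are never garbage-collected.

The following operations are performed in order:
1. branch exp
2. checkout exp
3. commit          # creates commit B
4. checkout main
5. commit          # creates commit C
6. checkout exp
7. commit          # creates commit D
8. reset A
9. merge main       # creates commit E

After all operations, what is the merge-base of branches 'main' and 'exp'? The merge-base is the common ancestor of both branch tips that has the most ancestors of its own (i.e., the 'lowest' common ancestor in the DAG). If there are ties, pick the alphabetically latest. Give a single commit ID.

Answer: C

Derivation:
After op 1 (branch): HEAD=main@A [exp=A main=A]
After op 2 (checkout): HEAD=exp@A [exp=A main=A]
After op 3 (commit): HEAD=exp@B [exp=B main=A]
After op 4 (checkout): HEAD=main@A [exp=B main=A]
After op 5 (commit): HEAD=main@C [exp=B main=C]
After op 6 (checkout): HEAD=exp@B [exp=B main=C]
After op 7 (commit): HEAD=exp@D [exp=D main=C]
After op 8 (reset): HEAD=exp@A [exp=A main=C]
After op 9 (merge): HEAD=exp@E [exp=E main=C]
ancestors(main=C): ['A', 'C']
ancestors(exp=E): ['A', 'C', 'E']
common: ['A', 'C']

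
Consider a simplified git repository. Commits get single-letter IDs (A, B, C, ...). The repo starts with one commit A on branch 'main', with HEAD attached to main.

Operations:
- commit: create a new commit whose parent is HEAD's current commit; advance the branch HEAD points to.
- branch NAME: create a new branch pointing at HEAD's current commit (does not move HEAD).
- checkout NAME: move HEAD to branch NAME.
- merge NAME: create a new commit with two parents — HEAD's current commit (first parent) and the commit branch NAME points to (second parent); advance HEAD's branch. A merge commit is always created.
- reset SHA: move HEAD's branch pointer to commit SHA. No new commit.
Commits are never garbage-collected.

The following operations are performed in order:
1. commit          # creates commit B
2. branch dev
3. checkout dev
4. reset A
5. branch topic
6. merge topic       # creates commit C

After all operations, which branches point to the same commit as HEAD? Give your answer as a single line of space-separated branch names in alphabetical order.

After op 1 (commit): HEAD=main@B [main=B]
After op 2 (branch): HEAD=main@B [dev=B main=B]
After op 3 (checkout): HEAD=dev@B [dev=B main=B]
After op 4 (reset): HEAD=dev@A [dev=A main=B]
After op 5 (branch): HEAD=dev@A [dev=A main=B topic=A]
After op 6 (merge): HEAD=dev@C [dev=C main=B topic=A]

Answer: dev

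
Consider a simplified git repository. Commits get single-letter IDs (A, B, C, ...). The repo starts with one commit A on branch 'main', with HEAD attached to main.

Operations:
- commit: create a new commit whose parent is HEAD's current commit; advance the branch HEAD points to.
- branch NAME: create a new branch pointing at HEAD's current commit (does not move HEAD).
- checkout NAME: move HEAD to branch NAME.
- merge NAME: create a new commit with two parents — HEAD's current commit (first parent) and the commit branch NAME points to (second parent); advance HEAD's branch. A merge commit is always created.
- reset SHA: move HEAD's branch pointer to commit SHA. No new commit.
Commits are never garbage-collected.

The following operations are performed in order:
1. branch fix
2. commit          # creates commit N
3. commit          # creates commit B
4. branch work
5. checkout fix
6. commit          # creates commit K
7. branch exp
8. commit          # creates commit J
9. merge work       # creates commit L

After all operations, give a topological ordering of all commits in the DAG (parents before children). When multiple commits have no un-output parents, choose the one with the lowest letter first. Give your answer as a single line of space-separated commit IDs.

After op 1 (branch): HEAD=main@A [fix=A main=A]
After op 2 (commit): HEAD=main@N [fix=A main=N]
After op 3 (commit): HEAD=main@B [fix=A main=B]
After op 4 (branch): HEAD=main@B [fix=A main=B work=B]
After op 5 (checkout): HEAD=fix@A [fix=A main=B work=B]
After op 6 (commit): HEAD=fix@K [fix=K main=B work=B]
After op 7 (branch): HEAD=fix@K [exp=K fix=K main=B work=B]
After op 8 (commit): HEAD=fix@J [exp=K fix=J main=B work=B]
After op 9 (merge): HEAD=fix@L [exp=K fix=L main=B work=B]
commit A: parents=[]
commit B: parents=['N']
commit J: parents=['K']
commit K: parents=['A']
commit L: parents=['J', 'B']
commit N: parents=['A']

Answer: A K J N B L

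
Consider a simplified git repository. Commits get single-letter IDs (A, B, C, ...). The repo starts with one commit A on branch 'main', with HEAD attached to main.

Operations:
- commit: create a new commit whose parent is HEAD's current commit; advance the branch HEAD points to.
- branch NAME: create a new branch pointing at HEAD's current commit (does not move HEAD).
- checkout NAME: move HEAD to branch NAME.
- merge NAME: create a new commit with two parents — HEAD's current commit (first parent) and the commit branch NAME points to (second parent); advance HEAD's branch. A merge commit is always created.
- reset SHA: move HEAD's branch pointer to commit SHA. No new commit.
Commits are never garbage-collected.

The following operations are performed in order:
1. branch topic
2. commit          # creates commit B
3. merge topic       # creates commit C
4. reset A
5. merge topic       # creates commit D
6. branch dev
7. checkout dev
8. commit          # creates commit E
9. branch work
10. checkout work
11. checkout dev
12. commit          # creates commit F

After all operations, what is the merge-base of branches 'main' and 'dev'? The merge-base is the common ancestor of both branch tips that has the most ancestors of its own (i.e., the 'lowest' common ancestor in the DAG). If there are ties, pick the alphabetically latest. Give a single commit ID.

After op 1 (branch): HEAD=main@A [main=A topic=A]
After op 2 (commit): HEAD=main@B [main=B topic=A]
After op 3 (merge): HEAD=main@C [main=C topic=A]
After op 4 (reset): HEAD=main@A [main=A topic=A]
After op 5 (merge): HEAD=main@D [main=D topic=A]
After op 6 (branch): HEAD=main@D [dev=D main=D topic=A]
After op 7 (checkout): HEAD=dev@D [dev=D main=D topic=A]
After op 8 (commit): HEAD=dev@E [dev=E main=D topic=A]
After op 9 (branch): HEAD=dev@E [dev=E main=D topic=A work=E]
After op 10 (checkout): HEAD=work@E [dev=E main=D topic=A work=E]
After op 11 (checkout): HEAD=dev@E [dev=E main=D topic=A work=E]
After op 12 (commit): HEAD=dev@F [dev=F main=D topic=A work=E]
ancestors(main=D): ['A', 'D']
ancestors(dev=F): ['A', 'D', 'E', 'F']
common: ['A', 'D']

Answer: D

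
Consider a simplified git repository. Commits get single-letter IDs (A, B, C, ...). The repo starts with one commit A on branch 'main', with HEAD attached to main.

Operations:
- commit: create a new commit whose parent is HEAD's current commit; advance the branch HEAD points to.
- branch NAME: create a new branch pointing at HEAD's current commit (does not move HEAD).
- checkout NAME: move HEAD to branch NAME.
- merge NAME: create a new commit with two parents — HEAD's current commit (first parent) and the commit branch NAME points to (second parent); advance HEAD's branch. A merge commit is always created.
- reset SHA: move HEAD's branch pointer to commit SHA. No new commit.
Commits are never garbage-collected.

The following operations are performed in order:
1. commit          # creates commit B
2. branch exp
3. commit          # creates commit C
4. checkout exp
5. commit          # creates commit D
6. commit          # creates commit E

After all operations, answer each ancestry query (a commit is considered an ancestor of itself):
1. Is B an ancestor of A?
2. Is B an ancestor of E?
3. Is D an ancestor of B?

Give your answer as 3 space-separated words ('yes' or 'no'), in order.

Answer: no yes no

Derivation:
After op 1 (commit): HEAD=main@B [main=B]
After op 2 (branch): HEAD=main@B [exp=B main=B]
After op 3 (commit): HEAD=main@C [exp=B main=C]
After op 4 (checkout): HEAD=exp@B [exp=B main=C]
After op 5 (commit): HEAD=exp@D [exp=D main=C]
After op 6 (commit): HEAD=exp@E [exp=E main=C]
ancestors(A) = {A}; B in? no
ancestors(E) = {A,B,D,E}; B in? yes
ancestors(B) = {A,B}; D in? no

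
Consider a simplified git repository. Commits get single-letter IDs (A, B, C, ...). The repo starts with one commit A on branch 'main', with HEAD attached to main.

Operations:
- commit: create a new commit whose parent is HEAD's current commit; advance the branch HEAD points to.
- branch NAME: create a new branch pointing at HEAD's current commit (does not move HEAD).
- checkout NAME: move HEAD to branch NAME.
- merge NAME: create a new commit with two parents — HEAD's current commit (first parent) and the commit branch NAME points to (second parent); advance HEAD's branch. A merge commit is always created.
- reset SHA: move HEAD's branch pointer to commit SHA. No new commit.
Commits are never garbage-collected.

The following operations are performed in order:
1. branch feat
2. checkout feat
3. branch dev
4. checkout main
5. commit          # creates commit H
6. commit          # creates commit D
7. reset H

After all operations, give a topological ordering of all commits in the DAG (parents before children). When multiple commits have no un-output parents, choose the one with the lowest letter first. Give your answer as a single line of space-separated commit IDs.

Answer: A H D

Derivation:
After op 1 (branch): HEAD=main@A [feat=A main=A]
After op 2 (checkout): HEAD=feat@A [feat=A main=A]
After op 3 (branch): HEAD=feat@A [dev=A feat=A main=A]
After op 4 (checkout): HEAD=main@A [dev=A feat=A main=A]
After op 5 (commit): HEAD=main@H [dev=A feat=A main=H]
After op 6 (commit): HEAD=main@D [dev=A feat=A main=D]
After op 7 (reset): HEAD=main@H [dev=A feat=A main=H]
commit A: parents=[]
commit D: parents=['H']
commit H: parents=['A']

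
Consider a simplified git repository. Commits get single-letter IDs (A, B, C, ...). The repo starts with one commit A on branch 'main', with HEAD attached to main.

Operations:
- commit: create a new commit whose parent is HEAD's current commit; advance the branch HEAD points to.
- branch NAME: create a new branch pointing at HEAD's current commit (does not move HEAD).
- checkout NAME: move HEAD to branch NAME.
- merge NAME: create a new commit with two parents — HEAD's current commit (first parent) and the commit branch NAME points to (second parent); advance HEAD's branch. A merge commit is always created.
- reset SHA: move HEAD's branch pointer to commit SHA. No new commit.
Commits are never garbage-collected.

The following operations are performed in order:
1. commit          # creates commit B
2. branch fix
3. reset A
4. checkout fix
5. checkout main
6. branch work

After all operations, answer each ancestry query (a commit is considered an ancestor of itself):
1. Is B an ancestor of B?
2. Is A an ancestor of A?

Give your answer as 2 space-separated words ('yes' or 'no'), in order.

After op 1 (commit): HEAD=main@B [main=B]
After op 2 (branch): HEAD=main@B [fix=B main=B]
After op 3 (reset): HEAD=main@A [fix=B main=A]
After op 4 (checkout): HEAD=fix@B [fix=B main=A]
After op 5 (checkout): HEAD=main@A [fix=B main=A]
After op 6 (branch): HEAD=main@A [fix=B main=A work=A]
ancestors(B) = {A,B}; B in? yes
ancestors(A) = {A}; A in? yes

Answer: yes yes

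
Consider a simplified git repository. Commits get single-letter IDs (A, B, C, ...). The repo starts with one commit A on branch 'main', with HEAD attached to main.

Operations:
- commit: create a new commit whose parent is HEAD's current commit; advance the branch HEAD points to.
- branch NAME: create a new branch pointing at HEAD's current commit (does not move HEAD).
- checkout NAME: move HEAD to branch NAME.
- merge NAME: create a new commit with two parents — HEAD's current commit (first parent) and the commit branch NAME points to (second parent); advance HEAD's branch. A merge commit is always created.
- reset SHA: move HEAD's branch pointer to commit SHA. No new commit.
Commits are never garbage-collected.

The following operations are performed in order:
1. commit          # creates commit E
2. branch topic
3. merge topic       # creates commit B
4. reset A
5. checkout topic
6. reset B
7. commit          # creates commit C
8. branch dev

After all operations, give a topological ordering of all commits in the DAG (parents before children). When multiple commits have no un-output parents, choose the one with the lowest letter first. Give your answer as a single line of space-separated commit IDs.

Answer: A E B C

Derivation:
After op 1 (commit): HEAD=main@E [main=E]
After op 2 (branch): HEAD=main@E [main=E topic=E]
After op 3 (merge): HEAD=main@B [main=B topic=E]
After op 4 (reset): HEAD=main@A [main=A topic=E]
After op 5 (checkout): HEAD=topic@E [main=A topic=E]
After op 6 (reset): HEAD=topic@B [main=A topic=B]
After op 7 (commit): HEAD=topic@C [main=A topic=C]
After op 8 (branch): HEAD=topic@C [dev=C main=A topic=C]
commit A: parents=[]
commit B: parents=['E', 'E']
commit C: parents=['B']
commit E: parents=['A']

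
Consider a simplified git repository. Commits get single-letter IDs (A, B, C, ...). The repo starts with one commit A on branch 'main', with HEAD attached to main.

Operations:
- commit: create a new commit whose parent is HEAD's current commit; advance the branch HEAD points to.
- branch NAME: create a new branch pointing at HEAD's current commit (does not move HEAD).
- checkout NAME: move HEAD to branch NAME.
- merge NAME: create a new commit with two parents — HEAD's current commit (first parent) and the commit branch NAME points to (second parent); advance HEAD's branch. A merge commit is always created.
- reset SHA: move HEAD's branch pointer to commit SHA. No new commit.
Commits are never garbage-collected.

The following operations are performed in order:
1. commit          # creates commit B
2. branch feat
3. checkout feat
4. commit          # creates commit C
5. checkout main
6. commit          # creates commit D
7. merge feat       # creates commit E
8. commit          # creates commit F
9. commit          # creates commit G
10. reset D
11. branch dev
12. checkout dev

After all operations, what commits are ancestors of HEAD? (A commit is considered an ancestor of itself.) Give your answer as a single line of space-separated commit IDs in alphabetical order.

After op 1 (commit): HEAD=main@B [main=B]
After op 2 (branch): HEAD=main@B [feat=B main=B]
After op 3 (checkout): HEAD=feat@B [feat=B main=B]
After op 4 (commit): HEAD=feat@C [feat=C main=B]
After op 5 (checkout): HEAD=main@B [feat=C main=B]
After op 6 (commit): HEAD=main@D [feat=C main=D]
After op 7 (merge): HEAD=main@E [feat=C main=E]
After op 8 (commit): HEAD=main@F [feat=C main=F]
After op 9 (commit): HEAD=main@G [feat=C main=G]
After op 10 (reset): HEAD=main@D [feat=C main=D]
After op 11 (branch): HEAD=main@D [dev=D feat=C main=D]
After op 12 (checkout): HEAD=dev@D [dev=D feat=C main=D]

Answer: A B D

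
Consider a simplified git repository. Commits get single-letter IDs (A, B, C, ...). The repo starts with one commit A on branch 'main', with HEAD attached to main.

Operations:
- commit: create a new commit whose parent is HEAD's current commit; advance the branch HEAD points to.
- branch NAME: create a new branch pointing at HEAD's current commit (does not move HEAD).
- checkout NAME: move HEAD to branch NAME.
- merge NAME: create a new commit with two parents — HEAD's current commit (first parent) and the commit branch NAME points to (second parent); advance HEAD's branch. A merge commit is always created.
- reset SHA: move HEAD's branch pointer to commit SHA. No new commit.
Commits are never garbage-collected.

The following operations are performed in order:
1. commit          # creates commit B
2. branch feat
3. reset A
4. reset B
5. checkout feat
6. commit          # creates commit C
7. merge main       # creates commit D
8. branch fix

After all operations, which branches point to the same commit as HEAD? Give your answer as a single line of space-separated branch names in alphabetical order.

After op 1 (commit): HEAD=main@B [main=B]
After op 2 (branch): HEAD=main@B [feat=B main=B]
After op 3 (reset): HEAD=main@A [feat=B main=A]
After op 4 (reset): HEAD=main@B [feat=B main=B]
After op 5 (checkout): HEAD=feat@B [feat=B main=B]
After op 6 (commit): HEAD=feat@C [feat=C main=B]
After op 7 (merge): HEAD=feat@D [feat=D main=B]
After op 8 (branch): HEAD=feat@D [feat=D fix=D main=B]

Answer: feat fix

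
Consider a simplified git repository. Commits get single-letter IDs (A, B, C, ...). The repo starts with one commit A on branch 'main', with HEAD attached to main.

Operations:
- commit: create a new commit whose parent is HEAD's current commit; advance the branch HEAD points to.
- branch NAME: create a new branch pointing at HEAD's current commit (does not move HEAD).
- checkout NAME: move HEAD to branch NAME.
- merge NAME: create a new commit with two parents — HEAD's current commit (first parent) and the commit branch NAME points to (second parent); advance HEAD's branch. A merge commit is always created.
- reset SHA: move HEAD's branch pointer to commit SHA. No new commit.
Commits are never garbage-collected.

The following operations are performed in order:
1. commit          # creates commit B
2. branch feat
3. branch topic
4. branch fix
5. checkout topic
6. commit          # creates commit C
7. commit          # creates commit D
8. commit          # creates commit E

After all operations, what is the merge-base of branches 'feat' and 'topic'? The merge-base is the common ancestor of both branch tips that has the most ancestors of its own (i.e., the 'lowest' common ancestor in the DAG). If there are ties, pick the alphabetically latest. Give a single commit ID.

After op 1 (commit): HEAD=main@B [main=B]
After op 2 (branch): HEAD=main@B [feat=B main=B]
After op 3 (branch): HEAD=main@B [feat=B main=B topic=B]
After op 4 (branch): HEAD=main@B [feat=B fix=B main=B topic=B]
After op 5 (checkout): HEAD=topic@B [feat=B fix=B main=B topic=B]
After op 6 (commit): HEAD=topic@C [feat=B fix=B main=B topic=C]
After op 7 (commit): HEAD=topic@D [feat=B fix=B main=B topic=D]
After op 8 (commit): HEAD=topic@E [feat=B fix=B main=B topic=E]
ancestors(feat=B): ['A', 'B']
ancestors(topic=E): ['A', 'B', 'C', 'D', 'E']
common: ['A', 'B']

Answer: B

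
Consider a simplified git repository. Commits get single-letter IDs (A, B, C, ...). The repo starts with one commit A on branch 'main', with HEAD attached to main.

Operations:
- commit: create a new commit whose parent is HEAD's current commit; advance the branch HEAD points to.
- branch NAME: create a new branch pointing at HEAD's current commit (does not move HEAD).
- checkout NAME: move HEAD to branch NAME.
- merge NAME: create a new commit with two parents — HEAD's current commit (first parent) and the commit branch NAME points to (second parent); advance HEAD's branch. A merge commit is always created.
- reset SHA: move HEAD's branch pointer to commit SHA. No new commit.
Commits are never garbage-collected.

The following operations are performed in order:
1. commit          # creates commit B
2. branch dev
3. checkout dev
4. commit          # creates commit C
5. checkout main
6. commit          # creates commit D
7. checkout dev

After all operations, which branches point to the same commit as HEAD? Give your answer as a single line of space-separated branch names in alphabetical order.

Answer: dev

Derivation:
After op 1 (commit): HEAD=main@B [main=B]
After op 2 (branch): HEAD=main@B [dev=B main=B]
After op 3 (checkout): HEAD=dev@B [dev=B main=B]
After op 4 (commit): HEAD=dev@C [dev=C main=B]
After op 5 (checkout): HEAD=main@B [dev=C main=B]
After op 6 (commit): HEAD=main@D [dev=C main=D]
After op 7 (checkout): HEAD=dev@C [dev=C main=D]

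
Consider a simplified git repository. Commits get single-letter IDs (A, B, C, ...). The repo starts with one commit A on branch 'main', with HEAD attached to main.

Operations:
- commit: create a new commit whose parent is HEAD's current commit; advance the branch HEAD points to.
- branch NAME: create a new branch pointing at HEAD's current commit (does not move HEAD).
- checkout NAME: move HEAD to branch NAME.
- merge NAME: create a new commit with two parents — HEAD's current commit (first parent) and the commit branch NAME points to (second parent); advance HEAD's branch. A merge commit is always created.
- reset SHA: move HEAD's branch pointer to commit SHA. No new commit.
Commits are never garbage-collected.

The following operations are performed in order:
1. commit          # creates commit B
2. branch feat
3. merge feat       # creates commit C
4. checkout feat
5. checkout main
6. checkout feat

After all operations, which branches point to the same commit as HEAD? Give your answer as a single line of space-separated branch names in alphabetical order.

After op 1 (commit): HEAD=main@B [main=B]
After op 2 (branch): HEAD=main@B [feat=B main=B]
After op 3 (merge): HEAD=main@C [feat=B main=C]
After op 4 (checkout): HEAD=feat@B [feat=B main=C]
After op 5 (checkout): HEAD=main@C [feat=B main=C]
After op 6 (checkout): HEAD=feat@B [feat=B main=C]

Answer: feat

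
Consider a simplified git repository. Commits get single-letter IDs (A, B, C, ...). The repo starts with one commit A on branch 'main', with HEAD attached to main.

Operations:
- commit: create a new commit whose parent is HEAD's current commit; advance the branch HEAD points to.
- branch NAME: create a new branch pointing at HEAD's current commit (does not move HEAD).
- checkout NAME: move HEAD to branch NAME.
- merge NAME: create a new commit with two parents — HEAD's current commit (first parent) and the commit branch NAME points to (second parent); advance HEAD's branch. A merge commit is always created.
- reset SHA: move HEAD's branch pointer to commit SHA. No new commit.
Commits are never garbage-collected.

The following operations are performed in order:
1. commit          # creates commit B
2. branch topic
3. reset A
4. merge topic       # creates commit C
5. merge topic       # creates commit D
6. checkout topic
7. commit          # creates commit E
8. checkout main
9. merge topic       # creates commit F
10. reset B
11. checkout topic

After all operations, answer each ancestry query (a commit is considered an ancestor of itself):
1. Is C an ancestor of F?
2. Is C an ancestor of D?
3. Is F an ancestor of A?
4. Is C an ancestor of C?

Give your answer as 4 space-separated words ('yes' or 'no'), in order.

After op 1 (commit): HEAD=main@B [main=B]
After op 2 (branch): HEAD=main@B [main=B topic=B]
After op 3 (reset): HEAD=main@A [main=A topic=B]
After op 4 (merge): HEAD=main@C [main=C topic=B]
After op 5 (merge): HEAD=main@D [main=D topic=B]
After op 6 (checkout): HEAD=topic@B [main=D topic=B]
After op 7 (commit): HEAD=topic@E [main=D topic=E]
After op 8 (checkout): HEAD=main@D [main=D topic=E]
After op 9 (merge): HEAD=main@F [main=F topic=E]
After op 10 (reset): HEAD=main@B [main=B topic=E]
After op 11 (checkout): HEAD=topic@E [main=B topic=E]
ancestors(F) = {A,B,C,D,E,F}; C in? yes
ancestors(D) = {A,B,C,D}; C in? yes
ancestors(A) = {A}; F in? no
ancestors(C) = {A,B,C}; C in? yes

Answer: yes yes no yes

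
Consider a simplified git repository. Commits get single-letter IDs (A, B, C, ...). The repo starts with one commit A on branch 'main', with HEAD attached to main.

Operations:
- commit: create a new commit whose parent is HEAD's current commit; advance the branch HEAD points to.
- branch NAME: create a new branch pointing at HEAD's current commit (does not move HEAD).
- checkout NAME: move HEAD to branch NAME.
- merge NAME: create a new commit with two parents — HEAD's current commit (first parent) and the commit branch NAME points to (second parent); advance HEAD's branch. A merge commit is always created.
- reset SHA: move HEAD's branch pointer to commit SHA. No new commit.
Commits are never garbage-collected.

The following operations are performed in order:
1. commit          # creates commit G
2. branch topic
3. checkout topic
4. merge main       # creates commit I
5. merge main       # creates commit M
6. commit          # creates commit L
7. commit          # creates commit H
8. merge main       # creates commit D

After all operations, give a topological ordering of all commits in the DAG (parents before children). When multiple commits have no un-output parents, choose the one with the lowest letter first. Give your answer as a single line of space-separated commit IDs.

After op 1 (commit): HEAD=main@G [main=G]
After op 2 (branch): HEAD=main@G [main=G topic=G]
After op 3 (checkout): HEAD=topic@G [main=G topic=G]
After op 4 (merge): HEAD=topic@I [main=G topic=I]
After op 5 (merge): HEAD=topic@M [main=G topic=M]
After op 6 (commit): HEAD=topic@L [main=G topic=L]
After op 7 (commit): HEAD=topic@H [main=G topic=H]
After op 8 (merge): HEAD=topic@D [main=G topic=D]
commit A: parents=[]
commit D: parents=['H', 'G']
commit G: parents=['A']
commit H: parents=['L']
commit I: parents=['G', 'G']
commit L: parents=['M']
commit M: parents=['I', 'G']

Answer: A G I M L H D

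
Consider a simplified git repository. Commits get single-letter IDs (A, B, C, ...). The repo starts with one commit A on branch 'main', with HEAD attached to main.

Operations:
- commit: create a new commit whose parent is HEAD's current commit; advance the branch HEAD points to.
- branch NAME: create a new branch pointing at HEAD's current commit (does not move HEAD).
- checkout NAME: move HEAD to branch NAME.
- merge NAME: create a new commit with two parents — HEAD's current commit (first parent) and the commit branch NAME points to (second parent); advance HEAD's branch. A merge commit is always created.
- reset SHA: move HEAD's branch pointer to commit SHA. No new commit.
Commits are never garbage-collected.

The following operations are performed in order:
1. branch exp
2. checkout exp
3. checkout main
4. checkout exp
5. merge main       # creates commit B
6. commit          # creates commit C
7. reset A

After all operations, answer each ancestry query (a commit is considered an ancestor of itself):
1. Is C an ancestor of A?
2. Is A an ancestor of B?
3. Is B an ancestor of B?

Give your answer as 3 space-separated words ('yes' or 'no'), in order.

After op 1 (branch): HEAD=main@A [exp=A main=A]
After op 2 (checkout): HEAD=exp@A [exp=A main=A]
After op 3 (checkout): HEAD=main@A [exp=A main=A]
After op 4 (checkout): HEAD=exp@A [exp=A main=A]
After op 5 (merge): HEAD=exp@B [exp=B main=A]
After op 6 (commit): HEAD=exp@C [exp=C main=A]
After op 7 (reset): HEAD=exp@A [exp=A main=A]
ancestors(A) = {A}; C in? no
ancestors(B) = {A,B}; A in? yes
ancestors(B) = {A,B}; B in? yes

Answer: no yes yes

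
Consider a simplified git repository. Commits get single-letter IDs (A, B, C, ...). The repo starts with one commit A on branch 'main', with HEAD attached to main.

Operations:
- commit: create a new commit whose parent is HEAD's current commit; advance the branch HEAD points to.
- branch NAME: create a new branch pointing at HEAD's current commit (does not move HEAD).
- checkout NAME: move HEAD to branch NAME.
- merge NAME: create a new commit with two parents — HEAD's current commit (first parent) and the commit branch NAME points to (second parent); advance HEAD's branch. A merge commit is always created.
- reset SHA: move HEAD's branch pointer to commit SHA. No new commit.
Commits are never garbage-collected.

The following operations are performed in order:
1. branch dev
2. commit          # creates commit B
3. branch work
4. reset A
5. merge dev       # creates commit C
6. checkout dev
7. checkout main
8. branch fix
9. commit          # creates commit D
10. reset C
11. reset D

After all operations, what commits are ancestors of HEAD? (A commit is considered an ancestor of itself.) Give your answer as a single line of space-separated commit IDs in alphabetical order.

Answer: A C D

Derivation:
After op 1 (branch): HEAD=main@A [dev=A main=A]
After op 2 (commit): HEAD=main@B [dev=A main=B]
After op 3 (branch): HEAD=main@B [dev=A main=B work=B]
After op 4 (reset): HEAD=main@A [dev=A main=A work=B]
After op 5 (merge): HEAD=main@C [dev=A main=C work=B]
After op 6 (checkout): HEAD=dev@A [dev=A main=C work=B]
After op 7 (checkout): HEAD=main@C [dev=A main=C work=B]
After op 8 (branch): HEAD=main@C [dev=A fix=C main=C work=B]
After op 9 (commit): HEAD=main@D [dev=A fix=C main=D work=B]
After op 10 (reset): HEAD=main@C [dev=A fix=C main=C work=B]
After op 11 (reset): HEAD=main@D [dev=A fix=C main=D work=B]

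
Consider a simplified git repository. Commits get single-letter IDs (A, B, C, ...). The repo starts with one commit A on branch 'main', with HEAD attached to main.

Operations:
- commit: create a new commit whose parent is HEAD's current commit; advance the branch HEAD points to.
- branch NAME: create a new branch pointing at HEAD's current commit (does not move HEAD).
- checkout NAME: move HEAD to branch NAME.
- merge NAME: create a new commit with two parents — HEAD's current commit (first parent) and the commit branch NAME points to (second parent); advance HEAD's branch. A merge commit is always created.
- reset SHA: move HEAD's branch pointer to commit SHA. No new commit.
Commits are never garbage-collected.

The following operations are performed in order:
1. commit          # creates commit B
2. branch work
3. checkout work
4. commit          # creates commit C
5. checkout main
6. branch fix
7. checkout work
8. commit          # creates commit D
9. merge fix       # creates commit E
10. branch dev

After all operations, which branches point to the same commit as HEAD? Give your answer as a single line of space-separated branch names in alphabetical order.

After op 1 (commit): HEAD=main@B [main=B]
After op 2 (branch): HEAD=main@B [main=B work=B]
After op 3 (checkout): HEAD=work@B [main=B work=B]
After op 4 (commit): HEAD=work@C [main=B work=C]
After op 5 (checkout): HEAD=main@B [main=B work=C]
After op 6 (branch): HEAD=main@B [fix=B main=B work=C]
After op 7 (checkout): HEAD=work@C [fix=B main=B work=C]
After op 8 (commit): HEAD=work@D [fix=B main=B work=D]
After op 9 (merge): HEAD=work@E [fix=B main=B work=E]
After op 10 (branch): HEAD=work@E [dev=E fix=B main=B work=E]

Answer: dev work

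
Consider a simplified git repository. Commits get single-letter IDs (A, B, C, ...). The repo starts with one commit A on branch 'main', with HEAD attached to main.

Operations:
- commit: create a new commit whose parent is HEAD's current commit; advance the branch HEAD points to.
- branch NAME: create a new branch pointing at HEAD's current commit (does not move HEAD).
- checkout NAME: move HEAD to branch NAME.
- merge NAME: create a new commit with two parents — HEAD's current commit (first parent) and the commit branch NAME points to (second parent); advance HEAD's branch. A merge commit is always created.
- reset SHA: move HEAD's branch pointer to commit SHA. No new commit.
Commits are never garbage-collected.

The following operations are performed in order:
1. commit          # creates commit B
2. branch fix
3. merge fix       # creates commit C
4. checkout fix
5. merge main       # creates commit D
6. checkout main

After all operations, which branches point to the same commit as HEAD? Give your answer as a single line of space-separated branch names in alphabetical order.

After op 1 (commit): HEAD=main@B [main=B]
After op 2 (branch): HEAD=main@B [fix=B main=B]
After op 3 (merge): HEAD=main@C [fix=B main=C]
After op 4 (checkout): HEAD=fix@B [fix=B main=C]
After op 5 (merge): HEAD=fix@D [fix=D main=C]
After op 6 (checkout): HEAD=main@C [fix=D main=C]

Answer: main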